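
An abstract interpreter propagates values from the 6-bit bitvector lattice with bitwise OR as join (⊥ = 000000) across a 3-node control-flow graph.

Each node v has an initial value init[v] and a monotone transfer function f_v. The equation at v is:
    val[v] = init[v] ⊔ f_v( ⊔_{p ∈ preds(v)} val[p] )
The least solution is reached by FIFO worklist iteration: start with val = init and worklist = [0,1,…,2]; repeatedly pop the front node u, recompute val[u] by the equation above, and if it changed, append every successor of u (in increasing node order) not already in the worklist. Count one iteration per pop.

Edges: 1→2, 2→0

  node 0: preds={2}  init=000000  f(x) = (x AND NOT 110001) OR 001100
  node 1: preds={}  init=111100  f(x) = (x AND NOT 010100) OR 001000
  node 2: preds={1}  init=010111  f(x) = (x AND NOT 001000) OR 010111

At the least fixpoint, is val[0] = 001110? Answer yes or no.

Worklist (4 pops):
  #1 pop 0: in=010111 → 001110 (was 000000); enqueue []
  #2 pop 1: in=000000 → 111100 (no change)
  #3 pop 2: in=111100 → 110111 (was 010111); enqueue [0]
  #4 pop 0: in=110111 → 001110 (no change)

Fixpoint:
  val[0] = 001110
  val[1] = 111100
  val[2] = 110111

yes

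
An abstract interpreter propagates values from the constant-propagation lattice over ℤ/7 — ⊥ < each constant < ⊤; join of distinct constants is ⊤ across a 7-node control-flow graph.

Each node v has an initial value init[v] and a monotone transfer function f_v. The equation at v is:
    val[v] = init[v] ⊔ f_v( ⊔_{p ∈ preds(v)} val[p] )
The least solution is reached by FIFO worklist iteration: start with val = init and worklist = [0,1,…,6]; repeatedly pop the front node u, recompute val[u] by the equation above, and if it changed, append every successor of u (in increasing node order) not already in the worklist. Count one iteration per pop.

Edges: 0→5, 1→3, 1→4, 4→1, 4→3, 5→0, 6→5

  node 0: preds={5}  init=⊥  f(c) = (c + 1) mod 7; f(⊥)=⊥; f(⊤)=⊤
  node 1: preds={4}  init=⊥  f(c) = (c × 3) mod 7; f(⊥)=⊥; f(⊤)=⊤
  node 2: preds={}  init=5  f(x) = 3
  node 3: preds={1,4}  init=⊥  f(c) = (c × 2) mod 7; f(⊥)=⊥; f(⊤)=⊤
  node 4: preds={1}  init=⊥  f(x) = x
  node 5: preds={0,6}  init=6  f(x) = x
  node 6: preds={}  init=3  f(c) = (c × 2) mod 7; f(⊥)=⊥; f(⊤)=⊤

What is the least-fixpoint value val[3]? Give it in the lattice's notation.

Iteration log — 9 steps:
  step 1. node 0  ⊔preds=6  new=0  old=⊥  +wl: 
  step 2. node 1  ⊔preds=⊥  new=⊥  stable
  step 3. node 2  ⊔preds=⊥  new=⊤  old=5  +wl: 
  step 4. node 3  ⊔preds=⊥  new=⊥  stable
  step 5. node 4  ⊔preds=⊥  new=⊥  stable
  step 6. node 5  ⊔preds=⊤  new=⊤  old=6  +wl: 0
  step 7. node 6  ⊔preds=⊥  new=3  stable
  step 8. node 0  ⊔preds=⊤  new=⊤  old=0  +wl: 5
  step 9. node 5  ⊔preds=⊤  new=⊤  stable

Least fixpoint reached:
  node 0: ⊤
  node 1: ⊥
  node 2: ⊤
  node 3: ⊥
  node 4: ⊥
  node 5: ⊤
  node 6: 3

⊥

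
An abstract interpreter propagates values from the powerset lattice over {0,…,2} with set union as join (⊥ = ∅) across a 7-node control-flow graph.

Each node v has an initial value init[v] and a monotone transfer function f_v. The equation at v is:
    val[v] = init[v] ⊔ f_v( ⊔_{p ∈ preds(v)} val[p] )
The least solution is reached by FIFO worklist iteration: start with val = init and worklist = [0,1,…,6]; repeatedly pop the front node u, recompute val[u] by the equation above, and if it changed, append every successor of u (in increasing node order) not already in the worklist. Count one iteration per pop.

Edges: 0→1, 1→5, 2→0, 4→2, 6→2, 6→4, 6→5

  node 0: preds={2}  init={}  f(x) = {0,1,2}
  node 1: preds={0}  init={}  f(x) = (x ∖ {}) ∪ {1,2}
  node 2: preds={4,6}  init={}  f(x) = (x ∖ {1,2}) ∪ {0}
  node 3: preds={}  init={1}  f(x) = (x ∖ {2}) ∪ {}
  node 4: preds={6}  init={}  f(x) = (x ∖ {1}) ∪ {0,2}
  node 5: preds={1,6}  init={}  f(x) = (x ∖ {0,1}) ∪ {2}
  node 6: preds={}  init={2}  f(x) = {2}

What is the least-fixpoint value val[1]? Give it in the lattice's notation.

Trace (9 dequeues):
  [1] u=0 | in {} | out {0,1,2} | prev {} | push {}
  [2] u=1 | in {0,1,2} | out {0,1,2} | prev {} | push {}
  [3] u=2 | in {2} | out {0} | prev {} | push {0}
  [4] u=3 | in {} | out {1} | ==
  [5] u=4 | in {2} | out {0,2} | prev {} | push {2}
  [6] u=5 | in {0,1,2} | out {2} | prev {} | push {}
  [7] u=6 | in {} | out {2} | ==
  [8] u=0 | in {0} | out {0,1,2} | ==
  [9] u=2 | in {0,2} | out {0} | ==

Converged values:
  [0] {0,1,2}
  [1] {0,1,2}
  [2] {0}
  [3] {1}
  [4] {0,2}
  [5] {2}
  [6] {2}

{0,1,2}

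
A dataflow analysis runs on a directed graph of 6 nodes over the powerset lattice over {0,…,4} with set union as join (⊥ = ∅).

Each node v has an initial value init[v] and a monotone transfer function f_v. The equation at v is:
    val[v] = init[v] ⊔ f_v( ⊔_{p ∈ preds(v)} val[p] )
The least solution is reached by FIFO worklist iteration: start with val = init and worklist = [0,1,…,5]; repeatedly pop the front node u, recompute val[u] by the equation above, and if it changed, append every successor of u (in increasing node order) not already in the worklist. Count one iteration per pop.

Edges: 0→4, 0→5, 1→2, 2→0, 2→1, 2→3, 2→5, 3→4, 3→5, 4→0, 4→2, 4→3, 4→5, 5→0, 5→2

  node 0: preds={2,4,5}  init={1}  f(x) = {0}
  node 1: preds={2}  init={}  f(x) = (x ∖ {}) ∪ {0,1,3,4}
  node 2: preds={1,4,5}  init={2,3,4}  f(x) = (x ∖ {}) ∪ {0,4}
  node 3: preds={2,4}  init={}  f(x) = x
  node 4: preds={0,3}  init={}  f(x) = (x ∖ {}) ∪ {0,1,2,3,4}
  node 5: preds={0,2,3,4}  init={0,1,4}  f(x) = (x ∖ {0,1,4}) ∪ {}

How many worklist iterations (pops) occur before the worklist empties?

10

Iteration log — 10 steps:
  step 1. node 0  ⊔preds={0,1,2,3,4}  new={0,1}  old={1}  +wl: 
  step 2. node 1  ⊔preds={2,3,4}  new={0,1,2,3,4}  old={}  +wl: 
  step 3. node 2  ⊔preds={0,1,2,3,4}  new={0,1,2,3,4}  old={2,3,4}  +wl: 0,1
  step 4. node 3  ⊔preds={0,1,2,3,4}  new={0,1,2,3,4}  old={}  +wl: 
  step 5. node 4  ⊔preds={0,1,2,3,4}  new={0,1,2,3,4}  old={}  +wl: 2,3
  step 6. node 5  ⊔preds={0,1,2,3,4}  new={0,1,2,3,4}  old={0,1,4}  +wl: 
  step 7. node 0  ⊔preds={0,1,2,3,4}  new={0,1}  stable
  step 8. node 1  ⊔preds={0,1,2,3,4}  new={0,1,2,3,4}  stable
  step 9. node 2  ⊔preds={0,1,2,3,4}  new={0,1,2,3,4}  stable
  step 10. node 3  ⊔preds={0,1,2,3,4}  new={0,1,2,3,4}  stable

Least fixpoint reached:
  node 0: {0,1}
  node 1: {0,1,2,3,4}
  node 2: {0,1,2,3,4}
  node 3: {0,1,2,3,4}
  node 4: {0,1,2,3,4}
  node 5: {0,1,2,3,4}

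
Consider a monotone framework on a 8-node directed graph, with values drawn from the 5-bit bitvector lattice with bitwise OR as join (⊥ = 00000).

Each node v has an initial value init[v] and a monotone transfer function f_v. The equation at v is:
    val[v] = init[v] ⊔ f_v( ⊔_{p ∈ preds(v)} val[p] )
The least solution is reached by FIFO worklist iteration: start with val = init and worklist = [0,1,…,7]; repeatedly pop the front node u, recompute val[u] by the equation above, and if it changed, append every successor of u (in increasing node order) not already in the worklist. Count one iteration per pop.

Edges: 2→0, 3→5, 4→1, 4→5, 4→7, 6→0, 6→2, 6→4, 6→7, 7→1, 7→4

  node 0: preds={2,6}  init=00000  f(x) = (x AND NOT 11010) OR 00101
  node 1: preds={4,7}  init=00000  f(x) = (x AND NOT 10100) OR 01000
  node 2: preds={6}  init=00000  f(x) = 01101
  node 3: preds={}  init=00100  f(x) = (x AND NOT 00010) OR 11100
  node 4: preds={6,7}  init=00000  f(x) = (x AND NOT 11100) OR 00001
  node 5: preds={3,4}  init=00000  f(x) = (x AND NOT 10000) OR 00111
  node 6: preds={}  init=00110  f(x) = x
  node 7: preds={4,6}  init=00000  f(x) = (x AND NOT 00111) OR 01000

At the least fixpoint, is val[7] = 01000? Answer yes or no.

Trace (11 dequeues):
  [1] u=0 | in 00110 | out 00101 | prev 00000 | push {}
  [2] u=1 | in 00000 | out 01000 | prev 00000 | push {}
  [3] u=2 | in 00110 | out 01101 | prev 00000 | push {0}
  [4] u=3 | in 00000 | out 11100 | prev 00100 | push {}
  [5] u=4 | in 00110 | out 00011 | prev 00000 | push {1}
  [6] u=5 | in 11111 | out 01111 | prev 00000 | push {}
  [7] u=6 | in 00000 | out 00110 | ==
  [8] u=7 | in 00111 | out 01000 | prev 00000 | push {4}
  [9] u=0 | in 01111 | out 00101 | ==
  [10] u=1 | in 01011 | out 01011 | prev 01000 | push {}
  [11] u=4 | in 01110 | out 00011 | ==

Converged values:
  [0] 00101
  [1] 01011
  [2] 01101
  [3] 11100
  [4] 00011
  [5] 01111
  [6] 00110
  [7] 01000

yes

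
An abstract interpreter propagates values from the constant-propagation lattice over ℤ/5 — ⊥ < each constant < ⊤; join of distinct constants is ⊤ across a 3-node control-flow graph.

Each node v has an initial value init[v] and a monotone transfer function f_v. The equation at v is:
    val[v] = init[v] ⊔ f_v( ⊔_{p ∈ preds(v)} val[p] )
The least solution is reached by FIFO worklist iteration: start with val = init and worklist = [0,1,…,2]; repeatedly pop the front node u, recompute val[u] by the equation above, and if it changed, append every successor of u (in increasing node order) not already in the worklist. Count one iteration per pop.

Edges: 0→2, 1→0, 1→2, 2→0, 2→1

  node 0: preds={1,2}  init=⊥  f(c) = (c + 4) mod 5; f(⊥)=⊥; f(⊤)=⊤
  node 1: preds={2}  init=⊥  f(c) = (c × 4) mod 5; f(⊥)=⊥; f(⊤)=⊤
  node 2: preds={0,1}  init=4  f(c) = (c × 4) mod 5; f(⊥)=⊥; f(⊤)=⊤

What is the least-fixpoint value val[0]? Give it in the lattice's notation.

⊤

Iteration log — 7 steps:
  step 1. node 0  ⊔preds=4  new=3  old=⊥  +wl: 
  step 2. node 1  ⊔preds=4  new=1  old=⊥  +wl: 0
  step 3. node 2  ⊔preds=⊤  new=⊤  old=4  +wl: 1
  step 4. node 0  ⊔preds=⊤  new=⊤  old=3  +wl: 2
  step 5. node 1  ⊔preds=⊤  new=⊤  old=1  +wl: 0
  step 6. node 2  ⊔preds=⊤  new=⊤  stable
  step 7. node 0  ⊔preds=⊤  new=⊤  stable

Least fixpoint reached:
  node 0: ⊤
  node 1: ⊤
  node 2: ⊤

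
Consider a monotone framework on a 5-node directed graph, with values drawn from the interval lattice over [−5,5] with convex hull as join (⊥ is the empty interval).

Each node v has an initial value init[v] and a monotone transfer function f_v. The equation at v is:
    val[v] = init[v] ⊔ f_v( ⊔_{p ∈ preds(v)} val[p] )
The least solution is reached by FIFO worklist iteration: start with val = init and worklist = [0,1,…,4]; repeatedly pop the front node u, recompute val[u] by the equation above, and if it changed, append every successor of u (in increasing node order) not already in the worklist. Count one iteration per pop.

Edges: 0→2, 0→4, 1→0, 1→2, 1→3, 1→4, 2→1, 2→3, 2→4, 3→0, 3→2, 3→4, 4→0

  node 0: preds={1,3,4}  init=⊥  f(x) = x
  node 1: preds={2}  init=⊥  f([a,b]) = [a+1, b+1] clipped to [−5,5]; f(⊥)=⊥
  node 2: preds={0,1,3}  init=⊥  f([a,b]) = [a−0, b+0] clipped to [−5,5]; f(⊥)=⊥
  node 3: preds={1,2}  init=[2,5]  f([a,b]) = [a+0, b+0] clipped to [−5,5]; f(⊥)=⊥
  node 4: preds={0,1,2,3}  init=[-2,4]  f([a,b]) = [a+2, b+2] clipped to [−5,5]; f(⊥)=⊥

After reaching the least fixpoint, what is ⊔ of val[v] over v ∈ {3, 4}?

Worklist (10 pops):
  #1 pop 0: in=[-2,5] → [-2,5] (was ⊥); enqueue []
  #2 pop 1: in=⊥ → ⊥ (no change)
  #3 pop 2: in=[-2,5] → [-2,5] (was ⊥); enqueue [1]
  #4 pop 3: in=[-2,5] → [-2,5] (was [2,5]); enqueue [0,2]
  #5 pop 4: in=[-2,5] → [-2,5] (was [-2,4]); enqueue []
  #6 pop 1: in=[-2,5] → [-1,5] (was ⊥); enqueue [3,4]
  #7 pop 0: in=[-2,5] → [-2,5] (no change)
  #8 pop 2: in=[-2,5] → [-2,5] (no change)
  #9 pop 3: in=[-2,5] → [-2,5] (no change)
  #10 pop 4: in=[-2,5] → [-2,5] (no change)

Fixpoint:
  val[0] = [-2,5]
  val[1] = [-1,5]
  val[2] = [-2,5]
  val[3] = [-2,5]
  val[4] = [-2,5]

[-2,5]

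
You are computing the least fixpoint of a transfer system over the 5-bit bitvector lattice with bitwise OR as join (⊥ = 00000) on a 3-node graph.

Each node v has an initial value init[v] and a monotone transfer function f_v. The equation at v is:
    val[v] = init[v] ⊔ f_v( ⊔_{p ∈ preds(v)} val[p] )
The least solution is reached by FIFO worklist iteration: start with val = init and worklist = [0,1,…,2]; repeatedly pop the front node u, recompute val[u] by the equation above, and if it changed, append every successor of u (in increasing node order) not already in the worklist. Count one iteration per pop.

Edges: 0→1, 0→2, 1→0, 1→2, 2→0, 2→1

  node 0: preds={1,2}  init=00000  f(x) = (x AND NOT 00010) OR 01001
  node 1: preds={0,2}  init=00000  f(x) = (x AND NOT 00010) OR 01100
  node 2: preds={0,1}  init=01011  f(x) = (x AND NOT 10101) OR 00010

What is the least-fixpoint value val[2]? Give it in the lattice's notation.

Worklist (6 pops):
  #1 pop 0: in=01011 → 01001 (was 00000); enqueue []
  #2 pop 1: in=01011 → 01101 (was 00000); enqueue [0]
  #3 pop 2: in=01101 → 01011 (no change)
  #4 pop 0: in=01111 → 01101 (was 01001); enqueue [1,2]
  #5 pop 1: in=01111 → 01101 (no change)
  #6 pop 2: in=01101 → 01011 (no change)

Fixpoint:
  val[0] = 01101
  val[1] = 01101
  val[2] = 01011

01011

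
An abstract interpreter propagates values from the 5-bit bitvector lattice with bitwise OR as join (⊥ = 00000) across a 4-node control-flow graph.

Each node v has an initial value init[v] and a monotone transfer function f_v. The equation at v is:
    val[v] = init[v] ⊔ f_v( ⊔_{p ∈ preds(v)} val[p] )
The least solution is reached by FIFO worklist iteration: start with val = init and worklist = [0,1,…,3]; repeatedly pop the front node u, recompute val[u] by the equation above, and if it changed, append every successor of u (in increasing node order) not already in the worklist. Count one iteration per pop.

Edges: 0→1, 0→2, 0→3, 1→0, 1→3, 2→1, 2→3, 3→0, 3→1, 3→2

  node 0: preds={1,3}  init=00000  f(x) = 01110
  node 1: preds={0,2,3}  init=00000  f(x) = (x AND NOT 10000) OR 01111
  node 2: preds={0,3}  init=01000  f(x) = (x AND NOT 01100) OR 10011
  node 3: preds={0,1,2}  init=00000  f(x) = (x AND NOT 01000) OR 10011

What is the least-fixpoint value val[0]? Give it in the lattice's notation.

01110

Iteration log — 7 steps:
  step 1. node 0  ⊔preds=00000  new=01110  old=00000  +wl: 
  step 2. node 1  ⊔preds=01110  new=01111  old=00000  +wl: 0
  step 3. node 2  ⊔preds=01110  new=11011  old=01000  +wl: 1
  step 4. node 3  ⊔preds=11111  new=10111  old=00000  +wl: 2
  step 5. node 0  ⊔preds=11111  new=01110  stable
  step 6. node 1  ⊔preds=11111  new=01111  stable
  step 7. node 2  ⊔preds=11111  new=11011  stable

Least fixpoint reached:
  node 0: 01110
  node 1: 01111
  node 2: 11011
  node 3: 10111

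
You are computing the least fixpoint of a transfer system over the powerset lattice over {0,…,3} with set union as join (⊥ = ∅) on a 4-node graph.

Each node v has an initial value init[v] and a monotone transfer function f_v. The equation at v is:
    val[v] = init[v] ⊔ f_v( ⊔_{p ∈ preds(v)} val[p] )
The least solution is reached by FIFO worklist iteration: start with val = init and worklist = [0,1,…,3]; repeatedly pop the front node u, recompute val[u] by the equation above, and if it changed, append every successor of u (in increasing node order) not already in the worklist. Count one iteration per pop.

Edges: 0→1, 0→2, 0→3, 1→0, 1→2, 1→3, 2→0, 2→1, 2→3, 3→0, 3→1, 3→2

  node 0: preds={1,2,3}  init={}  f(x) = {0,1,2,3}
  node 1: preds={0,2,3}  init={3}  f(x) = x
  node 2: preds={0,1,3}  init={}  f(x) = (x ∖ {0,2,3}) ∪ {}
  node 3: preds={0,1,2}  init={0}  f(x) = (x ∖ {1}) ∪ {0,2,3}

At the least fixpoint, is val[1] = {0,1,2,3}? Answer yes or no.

yes

Worklist (7 pops):
  #1 pop 0: in={0,3} → {0,1,2,3} (was {}); enqueue []
  #2 pop 1: in={0,1,2,3} → {0,1,2,3} (was {3}); enqueue [0]
  #3 pop 2: in={0,1,2,3} → {1} (was {}); enqueue [1]
  #4 pop 3: in={0,1,2,3} → {0,2,3} (was {0}); enqueue [2]
  #5 pop 0: in={0,1,2,3} → {0,1,2,3} (no change)
  #6 pop 1: in={0,1,2,3} → {0,1,2,3} (no change)
  #7 pop 2: in={0,1,2,3} → {1} (no change)

Fixpoint:
  val[0] = {0,1,2,3}
  val[1] = {0,1,2,3}
  val[2] = {1}
  val[3] = {0,2,3}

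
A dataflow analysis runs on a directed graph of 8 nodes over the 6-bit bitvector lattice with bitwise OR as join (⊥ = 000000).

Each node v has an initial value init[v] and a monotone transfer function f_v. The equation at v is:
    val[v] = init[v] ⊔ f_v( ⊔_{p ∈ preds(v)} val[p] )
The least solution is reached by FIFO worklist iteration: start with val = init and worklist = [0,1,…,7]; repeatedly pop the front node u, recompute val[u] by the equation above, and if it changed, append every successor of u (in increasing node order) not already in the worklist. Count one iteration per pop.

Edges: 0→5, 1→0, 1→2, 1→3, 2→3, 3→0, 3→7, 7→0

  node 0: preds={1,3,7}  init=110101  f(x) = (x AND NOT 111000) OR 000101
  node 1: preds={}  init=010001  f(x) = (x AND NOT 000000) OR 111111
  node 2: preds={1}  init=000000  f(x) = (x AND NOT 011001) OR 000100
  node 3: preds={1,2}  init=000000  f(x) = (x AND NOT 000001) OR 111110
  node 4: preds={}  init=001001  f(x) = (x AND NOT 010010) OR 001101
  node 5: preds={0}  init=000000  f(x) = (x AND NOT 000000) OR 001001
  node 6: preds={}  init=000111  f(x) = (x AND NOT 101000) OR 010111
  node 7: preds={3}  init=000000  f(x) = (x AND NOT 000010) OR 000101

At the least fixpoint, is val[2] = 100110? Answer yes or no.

yes

Worklist (10 pops):
  #1 pop 0: in=010001 → 110101 (no change)
  #2 pop 1: in=000000 → 111111 (was 010001); enqueue [0]
  #3 pop 2: in=111111 → 100110 (was 000000); enqueue []
  #4 pop 3: in=111111 → 111110 (was 000000); enqueue []
  #5 pop 4: in=000000 → 001101 (was 001001); enqueue []
  #6 pop 5: in=110101 → 111101 (was 000000); enqueue []
  #7 pop 6: in=000000 → 010111 (was 000111); enqueue []
  #8 pop 7: in=111110 → 111101 (was 000000); enqueue []
  #9 pop 0: in=111111 → 110111 (was 110101); enqueue [5]
  #10 pop 5: in=110111 → 111111 (was 111101); enqueue []

Fixpoint:
  val[0] = 110111
  val[1] = 111111
  val[2] = 100110
  val[3] = 111110
  val[4] = 001101
  val[5] = 111111
  val[6] = 010111
  val[7] = 111101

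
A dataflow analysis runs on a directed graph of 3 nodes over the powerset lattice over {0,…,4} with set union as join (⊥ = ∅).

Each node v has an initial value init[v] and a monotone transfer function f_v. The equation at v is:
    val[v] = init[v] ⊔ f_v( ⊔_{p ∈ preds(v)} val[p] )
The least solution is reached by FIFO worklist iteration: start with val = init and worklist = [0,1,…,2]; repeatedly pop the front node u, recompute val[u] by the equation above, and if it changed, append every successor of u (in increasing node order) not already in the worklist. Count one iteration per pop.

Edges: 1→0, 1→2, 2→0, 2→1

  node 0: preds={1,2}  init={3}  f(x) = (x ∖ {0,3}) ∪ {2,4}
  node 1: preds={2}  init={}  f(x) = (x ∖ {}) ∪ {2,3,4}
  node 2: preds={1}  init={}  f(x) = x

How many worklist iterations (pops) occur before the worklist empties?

5

Iteration log — 5 steps:
  step 1. node 0  ⊔preds={}  new={2,3,4}  old={3}  +wl: 
  step 2. node 1  ⊔preds={}  new={2,3,4}  old={}  +wl: 0
  step 3. node 2  ⊔preds={2,3,4}  new={2,3,4}  old={}  +wl: 1
  step 4. node 0  ⊔preds={2,3,4}  new={2,3,4}  stable
  step 5. node 1  ⊔preds={2,3,4}  new={2,3,4}  stable

Least fixpoint reached:
  node 0: {2,3,4}
  node 1: {2,3,4}
  node 2: {2,3,4}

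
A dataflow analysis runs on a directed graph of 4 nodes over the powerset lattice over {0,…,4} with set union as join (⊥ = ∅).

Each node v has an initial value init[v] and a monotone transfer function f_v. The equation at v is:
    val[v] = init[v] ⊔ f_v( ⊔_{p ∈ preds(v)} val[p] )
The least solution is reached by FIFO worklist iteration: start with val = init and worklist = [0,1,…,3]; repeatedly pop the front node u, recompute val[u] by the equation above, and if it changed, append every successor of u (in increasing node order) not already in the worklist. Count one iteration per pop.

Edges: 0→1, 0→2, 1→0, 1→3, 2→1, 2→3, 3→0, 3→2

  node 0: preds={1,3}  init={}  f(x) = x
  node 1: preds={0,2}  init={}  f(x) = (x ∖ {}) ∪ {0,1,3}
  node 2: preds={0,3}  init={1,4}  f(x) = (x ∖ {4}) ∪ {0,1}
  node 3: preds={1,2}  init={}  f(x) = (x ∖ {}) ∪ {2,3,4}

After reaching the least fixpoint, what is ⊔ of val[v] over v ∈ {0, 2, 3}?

Iteration log — 10 steps:
  step 1. node 0  ⊔preds={}  new={}  stable
  step 2. node 1  ⊔preds={1,4}  new={0,1,3,4}  old={}  +wl: 0
  step 3. node 2  ⊔preds={}  new={0,1,4}  old={1,4}  +wl: 1
  step 4. node 3  ⊔preds={0,1,3,4}  new={0,1,2,3,4}  old={}  +wl: 2
  step 5. node 0  ⊔preds={0,1,2,3,4}  new={0,1,2,3,4}  old={}  +wl: 
  step 6. node 1  ⊔preds={0,1,2,3,4}  new={0,1,2,3,4}  old={0,1,3,4}  +wl: 0,3
  step 7. node 2  ⊔preds={0,1,2,3,4}  new={0,1,2,3,4}  old={0,1,4}  +wl: 1
  step 8. node 0  ⊔preds={0,1,2,3,4}  new={0,1,2,3,4}  stable
  step 9. node 3  ⊔preds={0,1,2,3,4}  new={0,1,2,3,4}  stable
  step 10. node 1  ⊔preds={0,1,2,3,4}  new={0,1,2,3,4}  stable

Least fixpoint reached:
  node 0: {0,1,2,3,4}
  node 1: {0,1,2,3,4}
  node 2: {0,1,2,3,4}
  node 3: {0,1,2,3,4}

{0,1,2,3,4}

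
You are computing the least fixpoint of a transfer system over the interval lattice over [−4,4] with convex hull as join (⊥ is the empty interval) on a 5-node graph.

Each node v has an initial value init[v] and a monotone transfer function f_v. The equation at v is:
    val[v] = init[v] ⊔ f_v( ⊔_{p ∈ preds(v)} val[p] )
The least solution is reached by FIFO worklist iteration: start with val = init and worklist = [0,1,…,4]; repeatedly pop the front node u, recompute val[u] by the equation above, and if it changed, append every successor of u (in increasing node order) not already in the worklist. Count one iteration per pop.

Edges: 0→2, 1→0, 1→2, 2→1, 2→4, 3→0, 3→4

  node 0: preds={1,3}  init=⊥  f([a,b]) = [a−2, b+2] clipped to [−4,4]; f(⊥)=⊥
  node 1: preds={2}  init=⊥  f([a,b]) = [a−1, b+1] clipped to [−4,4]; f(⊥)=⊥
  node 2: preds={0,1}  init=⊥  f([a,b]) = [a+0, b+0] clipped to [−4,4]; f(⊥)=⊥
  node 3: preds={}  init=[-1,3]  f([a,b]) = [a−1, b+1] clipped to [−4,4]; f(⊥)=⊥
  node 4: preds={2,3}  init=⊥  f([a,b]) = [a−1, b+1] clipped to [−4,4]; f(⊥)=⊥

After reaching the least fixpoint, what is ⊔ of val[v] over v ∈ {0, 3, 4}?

Trace (10 dequeues):
  [1] u=0 | in [-1,3] | out [-3,4] | prev ⊥ | push {}
  [2] u=1 | in ⊥ | out ⊥ | ==
  [3] u=2 | in [-3,4] | out [-3,4] | prev ⊥ | push {1}
  [4] u=3 | in ⊥ | out [-1,3] | ==
  [5] u=4 | in [-3,4] | out [-4,4] | prev ⊥ | push {}
  [6] u=1 | in [-3,4] | out [-4,4] | prev ⊥ | push {0,2}
  [7] u=0 | in [-4,4] | out [-4,4] | prev [-3,4] | push {}
  [8] u=2 | in [-4,4] | out [-4,4] | prev [-3,4] | push {1,4}
  [9] u=1 | in [-4,4] | out [-4,4] | ==
  [10] u=4 | in [-4,4] | out [-4,4] | ==

Converged values:
  [0] [-4,4]
  [1] [-4,4]
  [2] [-4,4]
  [3] [-1,3]
  [4] [-4,4]

[-4,4]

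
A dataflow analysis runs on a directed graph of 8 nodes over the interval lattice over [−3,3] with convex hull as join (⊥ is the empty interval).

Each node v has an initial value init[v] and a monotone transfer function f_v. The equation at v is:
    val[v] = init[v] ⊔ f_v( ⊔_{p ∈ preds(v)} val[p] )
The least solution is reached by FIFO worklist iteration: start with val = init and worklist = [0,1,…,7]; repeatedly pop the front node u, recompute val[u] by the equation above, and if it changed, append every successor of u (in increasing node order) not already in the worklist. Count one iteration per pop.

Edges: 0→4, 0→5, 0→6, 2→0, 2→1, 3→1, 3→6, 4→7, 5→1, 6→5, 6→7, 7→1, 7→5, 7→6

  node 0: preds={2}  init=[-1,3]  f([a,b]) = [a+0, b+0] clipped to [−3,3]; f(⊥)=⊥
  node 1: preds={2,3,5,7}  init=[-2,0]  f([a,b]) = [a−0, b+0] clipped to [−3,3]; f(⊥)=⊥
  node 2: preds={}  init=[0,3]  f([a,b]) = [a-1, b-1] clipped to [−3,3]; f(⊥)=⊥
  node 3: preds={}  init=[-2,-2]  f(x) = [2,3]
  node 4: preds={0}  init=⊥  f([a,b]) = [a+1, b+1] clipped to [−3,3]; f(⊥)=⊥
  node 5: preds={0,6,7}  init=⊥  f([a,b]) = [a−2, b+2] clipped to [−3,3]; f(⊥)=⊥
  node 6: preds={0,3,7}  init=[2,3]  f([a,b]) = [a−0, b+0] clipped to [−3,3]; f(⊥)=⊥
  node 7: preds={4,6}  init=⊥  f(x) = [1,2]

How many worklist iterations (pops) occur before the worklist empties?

11

Trace (11 dequeues):
  [1] u=0 | in [0,3] | out [-1,3] | ==
  [2] u=1 | in [-2,3] | out [-2,3] | prev [-2,0] | push {}
  [3] u=2 | in ⊥ | out [0,3] | ==
  [4] u=3 | in ⊥ | out [-2,3] | prev [-2,-2] | push {1}
  [5] u=4 | in [-1,3] | out [0,3] | prev ⊥ | push {}
  [6] u=5 | in [-1,3] | out [-3,3] | prev ⊥ | push {}
  [7] u=6 | in [-2,3] | out [-2,3] | prev [2,3] | push {5}
  [8] u=7 | in [-2,3] | out [1,2] | prev ⊥ | push {6}
  [9] u=1 | in [-3,3] | out [-3,3] | prev [-2,3] | push {}
  [10] u=5 | in [-2,3] | out [-3,3] | ==
  [11] u=6 | in [-2,3] | out [-2,3] | ==

Converged values:
  [0] [-1,3]
  [1] [-3,3]
  [2] [0,3]
  [3] [-2,3]
  [4] [0,3]
  [5] [-3,3]
  [6] [-2,3]
  [7] [1,2]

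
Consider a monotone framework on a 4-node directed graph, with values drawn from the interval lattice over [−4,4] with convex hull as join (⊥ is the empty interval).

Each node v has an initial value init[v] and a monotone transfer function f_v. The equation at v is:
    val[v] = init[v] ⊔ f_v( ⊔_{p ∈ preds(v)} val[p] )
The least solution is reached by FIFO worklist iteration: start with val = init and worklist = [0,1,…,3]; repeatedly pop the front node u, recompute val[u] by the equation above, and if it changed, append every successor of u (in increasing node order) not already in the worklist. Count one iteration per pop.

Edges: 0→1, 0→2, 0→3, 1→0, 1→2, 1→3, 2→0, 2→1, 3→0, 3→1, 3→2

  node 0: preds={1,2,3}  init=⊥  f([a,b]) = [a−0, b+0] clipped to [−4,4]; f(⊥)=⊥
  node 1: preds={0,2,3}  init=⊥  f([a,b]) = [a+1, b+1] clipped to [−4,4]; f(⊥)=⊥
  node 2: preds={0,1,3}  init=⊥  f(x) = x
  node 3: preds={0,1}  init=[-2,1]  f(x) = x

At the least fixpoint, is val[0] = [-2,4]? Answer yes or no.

Iteration log — 16 steps:
  step 1. node 0  ⊔preds=[-2,1]  new=[-2,1]  old=⊥  +wl: 
  step 2. node 1  ⊔preds=[-2,1]  new=[-1,2]  old=⊥  +wl: 0
  step 3. node 2  ⊔preds=[-2,2]  new=[-2,2]  old=⊥  +wl: 1
  step 4. node 3  ⊔preds=[-2,2]  new=[-2,2]  old=[-2,1]  +wl: 2
  step 5. node 0  ⊔preds=[-2,2]  new=[-2,2]  old=[-2,1]  +wl: 3
  step 6. node 1  ⊔preds=[-2,2]  new=[-1,3]  old=[-1,2]  +wl: 0
  step 7. node 2  ⊔preds=[-2,3]  new=[-2,3]  old=[-2,2]  +wl: 1
  step 8. node 3  ⊔preds=[-2,3]  new=[-2,3]  old=[-2,2]  +wl: 2
  step 9. node 0  ⊔preds=[-2,3]  new=[-2,3]  old=[-2,2]  +wl: 3
  step 10. node 1  ⊔preds=[-2,3]  new=[-1,4]  old=[-1,3]  +wl: 0
  step 11. node 2  ⊔preds=[-2,4]  new=[-2,4]  old=[-2,3]  +wl: 1
  step 12. node 3  ⊔preds=[-2,4]  new=[-2,4]  old=[-2,3]  +wl: 2
  step 13. node 0  ⊔preds=[-2,4]  new=[-2,4]  old=[-2,3]  +wl: 3
  step 14. node 1  ⊔preds=[-2,4]  new=[-1,4]  stable
  step 15. node 2  ⊔preds=[-2,4]  new=[-2,4]  stable
  step 16. node 3  ⊔preds=[-2,4]  new=[-2,4]  stable

Least fixpoint reached:
  node 0: [-2,4]
  node 1: [-1,4]
  node 2: [-2,4]
  node 3: [-2,4]

yes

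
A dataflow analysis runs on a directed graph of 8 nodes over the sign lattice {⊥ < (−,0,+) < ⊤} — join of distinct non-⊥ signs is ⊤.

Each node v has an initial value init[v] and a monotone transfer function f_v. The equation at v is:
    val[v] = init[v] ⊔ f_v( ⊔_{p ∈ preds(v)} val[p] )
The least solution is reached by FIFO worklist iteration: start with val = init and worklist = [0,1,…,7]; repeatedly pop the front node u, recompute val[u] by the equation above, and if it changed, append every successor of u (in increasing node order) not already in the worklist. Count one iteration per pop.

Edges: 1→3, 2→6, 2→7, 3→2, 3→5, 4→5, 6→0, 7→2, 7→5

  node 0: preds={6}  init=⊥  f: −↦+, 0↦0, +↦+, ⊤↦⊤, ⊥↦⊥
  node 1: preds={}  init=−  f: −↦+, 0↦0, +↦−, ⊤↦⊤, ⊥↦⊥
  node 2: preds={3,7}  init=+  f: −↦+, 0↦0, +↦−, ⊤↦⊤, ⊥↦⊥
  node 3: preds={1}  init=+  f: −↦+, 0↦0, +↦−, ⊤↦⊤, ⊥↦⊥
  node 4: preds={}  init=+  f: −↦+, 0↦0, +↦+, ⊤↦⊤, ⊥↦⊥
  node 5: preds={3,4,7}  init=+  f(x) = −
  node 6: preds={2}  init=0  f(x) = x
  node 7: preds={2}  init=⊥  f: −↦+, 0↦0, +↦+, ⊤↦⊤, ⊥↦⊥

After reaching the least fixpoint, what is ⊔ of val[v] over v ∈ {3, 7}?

⊤

Iteration log — 11 steps:
  step 1. node 0  ⊔preds=0  new=0  old=⊥  +wl: 
  step 2. node 1  ⊔preds=⊥  new=−  stable
  step 3. node 2  ⊔preds=+  new=⊤  old=+  +wl: 
  step 4. node 3  ⊔preds=−  new=+  stable
  step 5. node 4  ⊔preds=⊥  new=+  stable
  step 6. node 5  ⊔preds=+  new=⊤  old=+  +wl: 
  step 7. node 6  ⊔preds=⊤  new=⊤  old=0  +wl: 0
  step 8. node 7  ⊔preds=⊤  new=⊤  old=⊥  +wl: 2,5
  step 9. node 0  ⊔preds=⊤  new=⊤  old=0  +wl: 
  step 10. node 2  ⊔preds=⊤  new=⊤  stable
  step 11. node 5  ⊔preds=⊤  new=⊤  stable

Least fixpoint reached:
  node 0: ⊤
  node 1: −
  node 2: ⊤
  node 3: +
  node 4: +
  node 5: ⊤
  node 6: ⊤
  node 7: ⊤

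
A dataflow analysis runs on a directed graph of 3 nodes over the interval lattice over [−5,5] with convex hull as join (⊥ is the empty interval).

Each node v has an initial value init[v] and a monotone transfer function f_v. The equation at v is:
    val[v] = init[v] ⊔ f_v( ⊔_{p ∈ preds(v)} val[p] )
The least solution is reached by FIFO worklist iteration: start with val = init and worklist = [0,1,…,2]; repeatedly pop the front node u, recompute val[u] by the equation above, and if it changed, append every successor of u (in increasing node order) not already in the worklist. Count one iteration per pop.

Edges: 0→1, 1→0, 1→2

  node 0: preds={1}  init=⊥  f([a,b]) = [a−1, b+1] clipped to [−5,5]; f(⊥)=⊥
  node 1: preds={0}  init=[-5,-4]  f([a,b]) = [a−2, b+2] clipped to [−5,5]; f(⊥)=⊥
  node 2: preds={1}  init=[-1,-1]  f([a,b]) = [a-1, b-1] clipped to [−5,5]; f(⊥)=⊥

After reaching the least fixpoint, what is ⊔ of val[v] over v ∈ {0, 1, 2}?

[-5,5]

Trace (11 dequeues):
  [1] u=0 | in [-5,-4] | out [-5,-3] | prev ⊥ | push {}
  [2] u=1 | in [-5,-3] | out [-5,-1] | prev [-5,-4] | push {0}
  [3] u=2 | in [-5,-1] | out [-5,-1] | prev [-1,-1] | push {}
  [4] u=0 | in [-5,-1] | out [-5,0] | prev [-5,-3] | push {1}
  [5] u=1 | in [-5,0] | out [-5,2] | prev [-5,-1] | push {0,2}
  [6] u=0 | in [-5,2] | out [-5,3] | prev [-5,0] | push {1}
  [7] u=2 | in [-5,2] | out [-5,1] | prev [-5,-1] | push {}
  [8] u=1 | in [-5,3] | out [-5,5] | prev [-5,2] | push {0,2}
  [9] u=0 | in [-5,5] | out [-5,5] | prev [-5,3] | push {1}
  [10] u=2 | in [-5,5] | out [-5,4] | prev [-5,1] | push {}
  [11] u=1 | in [-5,5] | out [-5,5] | ==

Converged values:
  [0] [-5,5]
  [1] [-5,5]
  [2] [-5,4]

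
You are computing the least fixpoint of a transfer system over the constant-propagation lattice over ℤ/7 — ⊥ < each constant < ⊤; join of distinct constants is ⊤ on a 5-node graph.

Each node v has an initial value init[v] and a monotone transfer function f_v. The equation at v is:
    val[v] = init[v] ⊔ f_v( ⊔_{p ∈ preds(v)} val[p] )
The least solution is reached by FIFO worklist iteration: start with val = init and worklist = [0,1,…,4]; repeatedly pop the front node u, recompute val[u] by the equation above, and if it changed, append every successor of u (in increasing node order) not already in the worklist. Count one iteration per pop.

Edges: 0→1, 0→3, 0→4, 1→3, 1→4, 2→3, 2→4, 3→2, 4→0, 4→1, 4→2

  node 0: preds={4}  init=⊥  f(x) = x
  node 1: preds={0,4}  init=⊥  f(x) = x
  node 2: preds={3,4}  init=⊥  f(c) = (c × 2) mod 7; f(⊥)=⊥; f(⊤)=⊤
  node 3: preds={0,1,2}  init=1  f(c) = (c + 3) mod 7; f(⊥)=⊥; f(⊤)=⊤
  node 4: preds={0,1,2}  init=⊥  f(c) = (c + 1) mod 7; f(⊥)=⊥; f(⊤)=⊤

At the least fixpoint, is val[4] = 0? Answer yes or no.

Worklist (15 pops):
  #1 pop 0: in=⊥ → ⊥ (no change)
  #2 pop 1: in=⊥ → ⊥ (no change)
  #3 pop 2: in=1 → 2 (was ⊥); enqueue []
  #4 pop 3: in=2 → ⊤ (was 1); enqueue [2]
  #5 pop 4: in=2 → 3 (was ⊥); enqueue [0,1]
  #6 pop 2: in=⊤ → ⊤ (was 2); enqueue [3,4]
  #7 pop 0: in=3 → 3 (was ⊥); enqueue []
  #8 pop 1: in=3 → 3 (was ⊥); enqueue []
  #9 pop 3: in=⊤ → ⊤ (no change)
  #10 pop 4: in=⊤ → ⊤ (was 3); enqueue [0,1,2]
  #11 pop 0: in=⊤ → ⊤ (was 3); enqueue [3,4]
  #12 pop 1: in=⊤ → ⊤ (was 3); enqueue []
  #13 pop 2: in=⊤ → ⊤ (no change)
  #14 pop 3: in=⊤ → ⊤ (no change)
  #15 pop 4: in=⊤ → ⊤ (no change)

Fixpoint:
  val[0] = ⊤
  val[1] = ⊤
  val[2] = ⊤
  val[3] = ⊤
  val[4] = ⊤

no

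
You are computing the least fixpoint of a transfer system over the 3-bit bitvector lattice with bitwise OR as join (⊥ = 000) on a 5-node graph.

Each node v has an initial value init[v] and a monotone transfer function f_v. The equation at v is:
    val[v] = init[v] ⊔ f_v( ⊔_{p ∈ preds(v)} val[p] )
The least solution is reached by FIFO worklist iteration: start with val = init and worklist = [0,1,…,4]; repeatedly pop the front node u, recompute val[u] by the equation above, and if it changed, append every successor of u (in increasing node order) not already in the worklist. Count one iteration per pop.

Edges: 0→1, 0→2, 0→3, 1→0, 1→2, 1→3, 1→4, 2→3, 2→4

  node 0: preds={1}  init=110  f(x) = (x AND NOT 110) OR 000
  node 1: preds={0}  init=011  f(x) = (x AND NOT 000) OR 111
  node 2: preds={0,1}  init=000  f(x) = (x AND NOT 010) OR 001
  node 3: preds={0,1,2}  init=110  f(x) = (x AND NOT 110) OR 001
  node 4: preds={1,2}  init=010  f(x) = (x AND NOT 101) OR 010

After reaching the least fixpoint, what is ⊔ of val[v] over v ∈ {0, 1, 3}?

111

Worklist (6 pops):
  #1 pop 0: in=011 → 111 (was 110); enqueue []
  #2 pop 1: in=111 → 111 (was 011); enqueue [0]
  #3 pop 2: in=111 → 101 (was 000); enqueue []
  #4 pop 3: in=111 → 111 (was 110); enqueue []
  #5 pop 4: in=111 → 010 (no change)
  #6 pop 0: in=111 → 111 (no change)

Fixpoint:
  val[0] = 111
  val[1] = 111
  val[2] = 101
  val[3] = 111
  val[4] = 010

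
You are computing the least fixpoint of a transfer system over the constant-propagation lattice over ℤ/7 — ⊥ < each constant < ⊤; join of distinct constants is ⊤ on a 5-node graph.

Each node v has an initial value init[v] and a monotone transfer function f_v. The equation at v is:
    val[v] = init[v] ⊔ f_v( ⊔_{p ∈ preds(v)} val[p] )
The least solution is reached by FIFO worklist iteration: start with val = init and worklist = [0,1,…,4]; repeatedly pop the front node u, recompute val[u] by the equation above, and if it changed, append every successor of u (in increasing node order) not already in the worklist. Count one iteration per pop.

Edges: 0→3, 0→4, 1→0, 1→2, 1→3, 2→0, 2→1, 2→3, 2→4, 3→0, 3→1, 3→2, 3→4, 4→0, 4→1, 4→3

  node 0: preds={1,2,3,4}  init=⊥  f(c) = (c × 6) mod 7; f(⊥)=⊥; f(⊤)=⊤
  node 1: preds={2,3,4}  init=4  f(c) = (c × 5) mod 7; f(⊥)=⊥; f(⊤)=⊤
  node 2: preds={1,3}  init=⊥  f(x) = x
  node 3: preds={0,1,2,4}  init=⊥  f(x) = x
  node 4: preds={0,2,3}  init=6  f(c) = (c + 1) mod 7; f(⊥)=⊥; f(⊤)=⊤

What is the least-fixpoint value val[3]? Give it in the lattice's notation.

⊤

Worklist (9 pops):
  #1 pop 0: in=⊤ → ⊤ (was ⊥); enqueue []
  #2 pop 1: in=6 → ⊤ (was 4); enqueue [0]
  #3 pop 2: in=⊤ → ⊤ (was ⊥); enqueue [1]
  #4 pop 3: in=⊤ → ⊤ (was ⊥); enqueue [2]
  #5 pop 4: in=⊤ → ⊤ (was 6); enqueue [3]
  #6 pop 0: in=⊤ → ⊤ (no change)
  #7 pop 1: in=⊤ → ⊤ (no change)
  #8 pop 2: in=⊤ → ⊤ (no change)
  #9 pop 3: in=⊤ → ⊤ (no change)

Fixpoint:
  val[0] = ⊤
  val[1] = ⊤
  val[2] = ⊤
  val[3] = ⊤
  val[4] = ⊤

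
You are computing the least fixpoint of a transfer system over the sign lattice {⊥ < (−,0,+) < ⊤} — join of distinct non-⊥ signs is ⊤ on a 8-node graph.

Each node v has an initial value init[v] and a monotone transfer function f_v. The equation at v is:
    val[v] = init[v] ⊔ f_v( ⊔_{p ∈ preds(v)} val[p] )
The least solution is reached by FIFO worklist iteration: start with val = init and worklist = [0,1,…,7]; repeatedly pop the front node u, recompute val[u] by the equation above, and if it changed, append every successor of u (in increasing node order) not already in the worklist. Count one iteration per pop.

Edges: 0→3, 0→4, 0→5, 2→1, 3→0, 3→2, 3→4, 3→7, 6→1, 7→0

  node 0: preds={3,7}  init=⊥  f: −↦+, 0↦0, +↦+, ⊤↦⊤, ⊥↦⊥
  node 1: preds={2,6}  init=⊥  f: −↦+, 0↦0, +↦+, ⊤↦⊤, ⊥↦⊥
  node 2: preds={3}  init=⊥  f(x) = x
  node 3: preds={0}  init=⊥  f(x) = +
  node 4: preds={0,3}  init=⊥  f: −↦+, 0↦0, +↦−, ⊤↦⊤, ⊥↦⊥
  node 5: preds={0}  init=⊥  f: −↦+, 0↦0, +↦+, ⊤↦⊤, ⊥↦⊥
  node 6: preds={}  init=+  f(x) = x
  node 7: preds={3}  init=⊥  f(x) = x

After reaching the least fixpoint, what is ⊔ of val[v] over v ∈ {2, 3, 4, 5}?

⊤

Worklist (14 pops):
  #1 pop 0: in=⊥ → ⊥ (no change)
  #2 pop 1: in=+ → + (was ⊥); enqueue []
  #3 pop 2: in=⊥ → ⊥ (no change)
  #4 pop 3: in=⊥ → + (was ⊥); enqueue [0,2]
  #5 pop 4: in=+ → − (was ⊥); enqueue []
  #6 pop 5: in=⊥ → ⊥ (no change)
  #7 pop 6: in=⊥ → + (no change)
  #8 pop 7: in=+ → + (was ⊥); enqueue []
  #9 pop 0: in=+ → + (was ⊥); enqueue [3,4,5]
  #10 pop 2: in=+ → + (was ⊥); enqueue [1]
  #11 pop 3: in=+ → + (no change)
  #12 pop 4: in=+ → − (no change)
  #13 pop 5: in=+ → + (was ⊥); enqueue []
  #14 pop 1: in=+ → + (no change)

Fixpoint:
  val[0] = +
  val[1] = +
  val[2] = +
  val[3] = +
  val[4] = −
  val[5] = +
  val[6] = +
  val[7] = +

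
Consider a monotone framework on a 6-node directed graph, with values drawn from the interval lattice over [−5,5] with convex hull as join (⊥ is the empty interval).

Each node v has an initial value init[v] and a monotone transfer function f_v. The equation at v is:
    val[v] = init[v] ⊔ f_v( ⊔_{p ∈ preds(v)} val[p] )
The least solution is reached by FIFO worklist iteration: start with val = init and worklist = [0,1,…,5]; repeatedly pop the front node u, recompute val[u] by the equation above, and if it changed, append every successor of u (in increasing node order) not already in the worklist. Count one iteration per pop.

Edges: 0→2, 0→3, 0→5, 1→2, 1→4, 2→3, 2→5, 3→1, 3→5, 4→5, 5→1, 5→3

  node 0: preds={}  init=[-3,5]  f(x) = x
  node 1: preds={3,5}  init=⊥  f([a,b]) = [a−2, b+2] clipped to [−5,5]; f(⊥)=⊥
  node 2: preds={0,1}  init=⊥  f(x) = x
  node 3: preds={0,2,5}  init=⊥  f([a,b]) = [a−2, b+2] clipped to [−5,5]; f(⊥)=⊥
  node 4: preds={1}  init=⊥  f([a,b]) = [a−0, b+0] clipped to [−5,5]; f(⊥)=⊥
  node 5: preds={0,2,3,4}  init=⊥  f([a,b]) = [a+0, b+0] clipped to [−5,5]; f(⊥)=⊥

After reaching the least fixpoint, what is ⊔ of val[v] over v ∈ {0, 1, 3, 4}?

Iteration log — 12 steps:
  step 1. node 0  ⊔preds=⊥  new=[-3,5]  stable
  step 2. node 1  ⊔preds=⊥  new=⊥  stable
  step 3. node 2  ⊔preds=[-3,5]  new=[-3,5]  old=⊥  +wl: 
  step 4. node 3  ⊔preds=[-3,5]  new=[-5,5]  old=⊥  +wl: 1
  step 5. node 4  ⊔preds=⊥  new=⊥  stable
  step 6. node 5  ⊔preds=[-5,5]  new=[-5,5]  old=⊥  +wl: 3
  step 7. node 1  ⊔preds=[-5,5]  new=[-5,5]  old=⊥  +wl: 2,4
  step 8. node 3  ⊔preds=[-5,5]  new=[-5,5]  stable
  step 9. node 2  ⊔preds=[-5,5]  new=[-5,5]  old=[-3,5]  +wl: 3,5
  step 10. node 4  ⊔preds=[-5,5]  new=[-5,5]  old=⊥  +wl: 
  step 11. node 3  ⊔preds=[-5,5]  new=[-5,5]  stable
  step 12. node 5  ⊔preds=[-5,5]  new=[-5,5]  stable

Least fixpoint reached:
  node 0: [-3,5]
  node 1: [-5,5]
  node 2: [-5,5]
  node 3: [-5,5]
  node 4: [-5,5]
  node 5: [-5,5]

[-5,5]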